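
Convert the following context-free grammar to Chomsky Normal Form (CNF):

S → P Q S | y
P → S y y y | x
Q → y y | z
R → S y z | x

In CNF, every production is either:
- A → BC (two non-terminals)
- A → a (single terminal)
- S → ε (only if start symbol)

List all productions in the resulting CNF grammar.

S → y; TY → y; P → x; Q → z; TZ → z; R → x; S → P X0; X0 → Q S; P → S X1; X1 → TY X2; X2 → TY TY; Q → TY TY; R → S X3; X3 → TY TZ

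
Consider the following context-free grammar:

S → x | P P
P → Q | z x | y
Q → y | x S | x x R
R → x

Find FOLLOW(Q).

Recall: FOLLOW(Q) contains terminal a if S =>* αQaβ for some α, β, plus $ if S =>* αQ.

We compute FOLLOW(Q) using the standard algorithm.
FOLLOW(S) starts with {$}.
FIRST(P) = {x, y, z}
FIRST(Q) = {x, y}
FIRST(R) = {x}
FIRST(S) = {x, y, z}
FOLLOW(P) = {$, x, y, z}
FOLLOW(Q) = {$, x, y, z}
FOLLOW(R) = {$, x, y, z}
FOLLOW(S) = {$, x, y, z}
Therefore, FOLLOW(Q) = {$, x, y, z}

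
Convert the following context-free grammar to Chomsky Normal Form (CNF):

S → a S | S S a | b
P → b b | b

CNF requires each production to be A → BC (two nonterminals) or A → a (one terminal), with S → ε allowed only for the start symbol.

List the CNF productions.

TA → a; S → b; TB → b; P → b; S → TA S; S → S X0; X0 → S TA; P → TB TB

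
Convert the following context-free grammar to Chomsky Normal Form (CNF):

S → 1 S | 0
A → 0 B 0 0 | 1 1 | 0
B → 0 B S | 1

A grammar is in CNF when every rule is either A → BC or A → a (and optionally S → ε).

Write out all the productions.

T1 → 1; S → 0; T0 → 0; A → 0; B → 1; S → T1 S; A → T0 X0; X0 → B X1; X1 → T0 T0; A → T1 T1; B → T0 X2; X2 → B S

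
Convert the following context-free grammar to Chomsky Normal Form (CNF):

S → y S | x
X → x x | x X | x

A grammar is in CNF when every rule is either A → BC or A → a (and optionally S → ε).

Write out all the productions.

TY → y; S → x; TX → x; X → x; S → TY S; X → TX TX; X → TX X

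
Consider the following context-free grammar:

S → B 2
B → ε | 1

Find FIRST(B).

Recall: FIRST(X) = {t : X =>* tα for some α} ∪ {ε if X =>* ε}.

We compute FIRST(B) using the standard algorithm.
FIRST(B) = {1, ε}
FIRST(S) = {1, 2}
Therefore, FIRST(B) = {1, ε}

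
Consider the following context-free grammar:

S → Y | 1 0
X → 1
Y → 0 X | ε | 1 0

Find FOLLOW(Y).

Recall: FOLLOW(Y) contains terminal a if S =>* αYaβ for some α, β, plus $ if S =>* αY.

We compute FOLLOW(Y) using the standard algorithm.
FOLLOW(S) starts with {$}.
FIRST(S) = {0, 1, ε}
FIRST(X) = {1}
FIRST(Y) = {0, 1, ε}
FOLLOW(S) = {$}
FOLLOW(X) = {$}
FOLLOW(Y) = {$}
Therefore, FOLLOW(Y) = {$}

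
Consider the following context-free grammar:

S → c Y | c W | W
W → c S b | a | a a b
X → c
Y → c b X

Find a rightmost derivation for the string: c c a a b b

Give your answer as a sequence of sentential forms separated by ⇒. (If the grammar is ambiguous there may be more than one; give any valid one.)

S ⇒ c W ⇒ c c S b ⇒ c c W b ⇒ c c a a b b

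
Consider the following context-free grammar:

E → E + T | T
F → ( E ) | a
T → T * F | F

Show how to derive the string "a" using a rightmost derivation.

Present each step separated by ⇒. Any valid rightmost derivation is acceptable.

E ⇒ T ⇒ F ⇒ a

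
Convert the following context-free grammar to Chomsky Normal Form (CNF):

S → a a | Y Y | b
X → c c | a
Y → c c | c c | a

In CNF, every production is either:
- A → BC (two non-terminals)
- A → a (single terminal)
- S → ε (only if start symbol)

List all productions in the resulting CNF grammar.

TA → a; S → b; TC → c; X → a; Y → a; S → TA TA; S → Y Y; X → TC TC; Y → TC TC; Y → TC TC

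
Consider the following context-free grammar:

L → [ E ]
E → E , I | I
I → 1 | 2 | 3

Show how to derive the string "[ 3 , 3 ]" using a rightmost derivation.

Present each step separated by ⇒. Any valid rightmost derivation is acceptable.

L ⇒ [ E ] ⇒ [ E , I ] ⇒ [ E , 3 ] ⇒ [ I , 3 ] ⇒ [ 3 , 3 ]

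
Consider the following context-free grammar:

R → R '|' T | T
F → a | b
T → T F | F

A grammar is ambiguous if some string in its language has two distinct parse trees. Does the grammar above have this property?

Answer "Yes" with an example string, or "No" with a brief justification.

No - the grammar is unambiguous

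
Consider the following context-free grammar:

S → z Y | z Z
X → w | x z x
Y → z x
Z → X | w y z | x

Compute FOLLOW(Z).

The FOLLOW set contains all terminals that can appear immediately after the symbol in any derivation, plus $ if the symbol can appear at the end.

We compute FOLLOW(Z) using the standard algorithm.
FOLLOW(S) starts with {$}.
FIRST(S) = {z}
FIRST(X) = {w, x}
FIRST(Y) = {z}
FIRST(Z) = {w, x}
FOLLOW(S) = {$}
FOLLOW(X) = {$}
FOLLOW(Y) = {$}
FOLLOW(Z) = {$}
Therefore, FOLLOW(Z) = {$}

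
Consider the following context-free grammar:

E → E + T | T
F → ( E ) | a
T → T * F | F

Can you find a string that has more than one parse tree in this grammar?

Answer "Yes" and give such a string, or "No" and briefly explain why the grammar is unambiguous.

No - the grammar is unambiguous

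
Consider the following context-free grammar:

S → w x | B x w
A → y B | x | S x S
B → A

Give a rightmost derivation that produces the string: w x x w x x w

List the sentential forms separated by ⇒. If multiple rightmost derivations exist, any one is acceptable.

S ⇒ B x w ⇒ A x w ⇒ S x S x w ⇒ S x w x x w ⇒ w x x w x x w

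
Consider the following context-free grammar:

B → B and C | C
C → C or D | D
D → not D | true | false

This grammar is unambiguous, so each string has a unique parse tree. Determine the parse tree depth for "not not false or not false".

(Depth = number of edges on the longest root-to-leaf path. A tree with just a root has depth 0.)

6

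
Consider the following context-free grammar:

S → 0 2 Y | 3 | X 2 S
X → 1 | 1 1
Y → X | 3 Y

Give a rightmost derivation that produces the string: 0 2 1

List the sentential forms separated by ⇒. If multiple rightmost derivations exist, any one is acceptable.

S ⇒ 0 2 Y ⇒ 0 2 X ⇒ 0 2 1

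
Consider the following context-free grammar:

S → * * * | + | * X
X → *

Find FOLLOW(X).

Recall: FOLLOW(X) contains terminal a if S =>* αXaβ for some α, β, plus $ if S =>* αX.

We compute FOLLOW(X) using the standard algorithm.
FOLLOW(S) starts with {$}.
FIRST(S) = {*, +}
FIRST(X) = {*}
FOLLOW(S) = {$}
FOLLOW(X) = {$}
Therefore, FOLLOW(X) = {$}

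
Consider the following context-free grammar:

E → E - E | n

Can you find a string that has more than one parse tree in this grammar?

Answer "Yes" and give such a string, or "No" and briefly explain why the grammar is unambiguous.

Yes - the string 'n - n - n' has two distinct parse trees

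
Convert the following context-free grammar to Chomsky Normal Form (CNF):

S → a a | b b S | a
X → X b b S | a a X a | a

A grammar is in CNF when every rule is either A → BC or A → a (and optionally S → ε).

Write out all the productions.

TA → a; TB → b; S → a; X → a; S → TA TA; S → TB X0; X0 → TB S; X → X X1; X1 → TB X2; X2 → TB S; X → TA X3; X3 → TA X4; X4 → X TA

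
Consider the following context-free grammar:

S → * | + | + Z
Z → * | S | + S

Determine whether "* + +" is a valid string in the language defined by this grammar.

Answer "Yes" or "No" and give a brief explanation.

No - no valid derivation exists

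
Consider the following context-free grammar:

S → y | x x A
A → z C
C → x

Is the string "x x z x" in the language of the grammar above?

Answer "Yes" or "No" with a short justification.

Yes - a valid derivation exists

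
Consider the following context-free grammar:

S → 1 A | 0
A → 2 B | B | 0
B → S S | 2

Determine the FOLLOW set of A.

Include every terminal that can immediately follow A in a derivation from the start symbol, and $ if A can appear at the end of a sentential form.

We compute FOLLOW(A) using the standard algorithm.
FOLLOW(S) starts with {$}.
FIRST(A) = {0, 1, 2}
FIRST(B) = {0, 1, 2}
FIRST(S) = {0, 1}
FOLLOW(A) = {$, 0, 1}
FOLLOW(B) = {$, 0, 1}
FOLLOW(S) = {$, 0, 1}
Therefore, FOLLOW(A) = {$, 0, 1}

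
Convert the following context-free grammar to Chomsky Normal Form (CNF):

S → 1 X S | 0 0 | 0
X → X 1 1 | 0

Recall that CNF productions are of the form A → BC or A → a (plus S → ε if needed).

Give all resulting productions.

T1 → 1; T0 → 0; S → 0; X → 0; S → T1 X0; X0 → X S; S → T0 T0; X → X X1; X1 → T1 T1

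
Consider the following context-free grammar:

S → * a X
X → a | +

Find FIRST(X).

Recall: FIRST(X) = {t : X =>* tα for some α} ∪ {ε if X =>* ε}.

We compute FIRST(X) using the standard algorithm.
FIRST(S) = {*}
FIRST(X) = {+, a}
Therefore, FIRST(X) = {+, a}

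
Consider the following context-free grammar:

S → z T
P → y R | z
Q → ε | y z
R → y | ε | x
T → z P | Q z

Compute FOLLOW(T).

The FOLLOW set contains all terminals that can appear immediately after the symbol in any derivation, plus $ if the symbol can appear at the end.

We compute FOLLOW(T) using the standard algorithm.
FOLLOW(S) starts with {$}.
FIRST(P) = {y, z}
FIRST(Q) = {y, ε}
FIRST(R) = {x, y, ε}
FIRST(S) = {z}
FIRST(T) = {y, z}
FOLLOW(P) = {$}
FOLLOW(Q) = {z}
FOLLOW(R) = {$}
FOLLOW(S) = {$}
FOLLOW(T) = {$}
Therefore, FOLLOW(T) = {$}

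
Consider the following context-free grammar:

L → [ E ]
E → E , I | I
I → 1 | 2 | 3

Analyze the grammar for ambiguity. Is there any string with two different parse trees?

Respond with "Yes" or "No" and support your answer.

No - the grammar is unambiguous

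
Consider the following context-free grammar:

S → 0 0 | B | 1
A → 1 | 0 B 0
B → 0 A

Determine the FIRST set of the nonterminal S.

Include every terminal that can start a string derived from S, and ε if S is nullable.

We compute FIRST(S) using the standard algorithm.
FIRST(A) = {0, 1}
FIRST(B) = {0}
FIRST(S) = {0, 1}
Therefore, FIRST(S) = {0, 1}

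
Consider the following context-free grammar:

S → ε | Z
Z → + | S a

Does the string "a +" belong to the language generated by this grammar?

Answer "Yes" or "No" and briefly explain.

No - no valid derivation exists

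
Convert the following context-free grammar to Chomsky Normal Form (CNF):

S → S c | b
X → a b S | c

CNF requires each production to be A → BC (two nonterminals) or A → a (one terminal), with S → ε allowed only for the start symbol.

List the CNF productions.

TC → c; S → b; TA → a; TB → b; X → c; S → S TC; X → TA X0; X0 → TB S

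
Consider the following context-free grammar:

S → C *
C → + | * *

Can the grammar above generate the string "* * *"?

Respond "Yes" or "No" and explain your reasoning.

Yes - a valid derivation exists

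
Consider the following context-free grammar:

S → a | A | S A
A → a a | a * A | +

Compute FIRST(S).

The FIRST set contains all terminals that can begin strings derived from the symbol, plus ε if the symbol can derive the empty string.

We compute FIRST(S) using the standard algorithm.
FIRST(A) = {+, a}
FIRST(S) = {+, a}
Therefore, FIRST(S) = {+, a}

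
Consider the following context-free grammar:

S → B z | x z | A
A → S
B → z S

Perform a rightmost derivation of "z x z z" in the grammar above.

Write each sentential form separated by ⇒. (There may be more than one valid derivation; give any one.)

S ⇒ B z ⇒ z S z ⇒ z x z z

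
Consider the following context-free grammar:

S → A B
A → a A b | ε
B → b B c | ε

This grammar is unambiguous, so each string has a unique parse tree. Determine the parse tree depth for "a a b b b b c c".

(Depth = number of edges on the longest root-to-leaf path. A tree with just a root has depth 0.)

4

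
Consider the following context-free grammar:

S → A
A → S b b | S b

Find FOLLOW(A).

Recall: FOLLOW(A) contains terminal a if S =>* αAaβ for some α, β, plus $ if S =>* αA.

We compute FOLLOW(A) using the standard algorithm.
FOLLOW(S) starts with {$}.
FIRST(A) = {}
FIRST(S) = {}
FOLLOW(A) = {$, b}
FOLLOW(S) = {$, b}
Therefore, FOLLOW(A) = {$, b}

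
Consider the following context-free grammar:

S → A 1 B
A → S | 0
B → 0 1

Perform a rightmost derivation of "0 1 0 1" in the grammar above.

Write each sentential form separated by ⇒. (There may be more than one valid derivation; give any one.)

S ⇒ A 1 B ⇒ A 1 0 1 ⇒ 0 1 0 1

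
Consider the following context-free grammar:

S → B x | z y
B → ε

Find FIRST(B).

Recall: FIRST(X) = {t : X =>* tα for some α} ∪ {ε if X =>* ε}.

We compute FIRST(B) using the standard algorithm.
FIRST(B) = {ε}
FIRST(S) = {x, z}
Therefore, FIRST(B) = {ε}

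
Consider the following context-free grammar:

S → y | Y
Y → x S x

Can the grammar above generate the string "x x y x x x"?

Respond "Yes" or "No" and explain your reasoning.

No - no valid derivation exists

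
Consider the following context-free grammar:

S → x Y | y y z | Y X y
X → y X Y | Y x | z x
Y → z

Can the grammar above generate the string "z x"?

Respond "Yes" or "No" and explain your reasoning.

No - no valid derivation exists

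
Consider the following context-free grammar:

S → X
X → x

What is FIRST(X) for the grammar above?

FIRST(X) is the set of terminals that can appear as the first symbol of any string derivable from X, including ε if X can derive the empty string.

We compute FIRST(X) using the standard algorithm.
FIRST(S) = {x}
FIRST(X) = {x}
Therefore, FIRST(X) = {x}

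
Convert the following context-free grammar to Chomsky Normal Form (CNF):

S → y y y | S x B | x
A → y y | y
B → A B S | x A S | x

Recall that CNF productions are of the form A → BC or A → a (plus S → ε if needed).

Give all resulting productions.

TY → y; TX → x; S → x; A → y; B → x; S → TY X0; X0 → TY TY; S → S X1; X1 → TX B; A → TY TY; B → A X2; X2 → B S; B → TX X3; X3 → A S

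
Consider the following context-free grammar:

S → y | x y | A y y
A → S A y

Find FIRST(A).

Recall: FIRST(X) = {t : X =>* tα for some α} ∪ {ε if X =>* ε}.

We compute FIRST(A) using the standard algorithm.
FIRST(A) = {x, y}
FIRST(S) = {x, y}
Therefore, FIRST(A) = {x, y}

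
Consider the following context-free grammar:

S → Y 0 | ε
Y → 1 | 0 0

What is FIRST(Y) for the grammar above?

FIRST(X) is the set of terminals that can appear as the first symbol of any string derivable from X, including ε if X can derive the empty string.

We compute FIRST(Y) using the standard algorithm.
FIRST(S) = {0, 1, ε}
FIRST(Y) = {0, 1}
Therefore, FIRST(Y) = {0, 1}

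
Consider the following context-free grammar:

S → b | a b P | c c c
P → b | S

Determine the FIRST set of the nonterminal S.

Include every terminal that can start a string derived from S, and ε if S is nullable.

We compute FIRST(S) using the standard algorithm.
FIRST(P) = {a, b, c}
FIRST(S) = {a, b, c}
Therefore, FIRST(S) = {a, b, c}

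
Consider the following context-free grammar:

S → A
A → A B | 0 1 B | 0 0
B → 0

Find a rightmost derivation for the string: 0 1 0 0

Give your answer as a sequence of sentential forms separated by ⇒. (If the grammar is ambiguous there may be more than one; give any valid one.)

S ⇒ A ⇒ A B ⇒ A 0 ⇒ 0 1 B 0 ⇒ 0 1 0 0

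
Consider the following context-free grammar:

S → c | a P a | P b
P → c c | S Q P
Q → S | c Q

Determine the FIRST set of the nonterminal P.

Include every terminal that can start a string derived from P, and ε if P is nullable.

We compute FIRST(P) using the standard algorithm.
FIRST(P) = {a, c}
FIRST(Q) = {a, c}
FIRST(S) = {a, c}
Therefore, FIRST(P) = {a, c}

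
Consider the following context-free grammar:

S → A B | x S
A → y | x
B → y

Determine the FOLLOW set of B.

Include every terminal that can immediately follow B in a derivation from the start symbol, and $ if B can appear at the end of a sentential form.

We compute FOLLOW(B) using the standard algorithm.
FOLLOW(S) starts with {$}.
FIRST(A) = {x, y}
FIRST(B) = {y}
FIRST(S) = {x, y}
FOLLOW(A) = {y}
FOLLOW(B) = {$}
FOLLOW(S) = {$}
Therefore, FOLLOW(B) = {$}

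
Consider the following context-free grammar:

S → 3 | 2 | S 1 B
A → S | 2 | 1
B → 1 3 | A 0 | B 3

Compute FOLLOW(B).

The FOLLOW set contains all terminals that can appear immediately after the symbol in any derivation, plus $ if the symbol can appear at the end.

We compute FOLLOW(B) using the standard algorithm.
FOLLOW(S) starts with {$}.
FIRST(A) = {1, 2, 3}
FIRST(B) = {1, 2, 3}
FIRST(S) = {2, 3}
FOLLOW(A) = {0}
FOLLOW(B) = {$, 0, 1, 3}
FOLLOW(S) = {$, 0, 1}
Therefore, FOLLOW(B) = {$, 0, 1, 3}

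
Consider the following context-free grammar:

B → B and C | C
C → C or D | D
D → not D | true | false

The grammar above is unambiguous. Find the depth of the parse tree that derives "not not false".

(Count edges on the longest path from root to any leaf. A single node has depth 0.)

5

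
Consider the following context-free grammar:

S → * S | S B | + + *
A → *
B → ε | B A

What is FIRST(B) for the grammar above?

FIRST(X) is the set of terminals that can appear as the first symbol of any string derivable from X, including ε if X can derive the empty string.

We compute FIRST(B) using the standard algorithm.
FIRST(A) = {*}
FIRST(B) = {*, ε}
FIRST(S) = {*, +}
Therefore, FIRST(B) = {*, ε}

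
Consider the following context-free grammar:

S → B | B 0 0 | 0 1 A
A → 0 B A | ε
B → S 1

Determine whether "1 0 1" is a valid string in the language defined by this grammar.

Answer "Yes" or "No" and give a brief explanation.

No - no valid derivation exists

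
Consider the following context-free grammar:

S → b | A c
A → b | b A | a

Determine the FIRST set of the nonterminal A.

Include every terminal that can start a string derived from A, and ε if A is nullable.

We compute FIRST(A) using the standard algorithm.
FIRST(A) = {a, b}
FIRST(S) = {a, b}
Therefore, FIRST(A) = {a, b}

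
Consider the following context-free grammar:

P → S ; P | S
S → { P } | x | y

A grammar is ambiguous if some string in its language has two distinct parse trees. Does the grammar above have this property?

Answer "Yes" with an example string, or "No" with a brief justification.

No - the grammar is unambiguous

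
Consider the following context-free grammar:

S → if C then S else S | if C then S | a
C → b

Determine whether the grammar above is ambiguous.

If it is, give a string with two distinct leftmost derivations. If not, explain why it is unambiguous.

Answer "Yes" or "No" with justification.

Yes - the string 'if b then a else if b then if b then a else a' has two distinct leftmost derivations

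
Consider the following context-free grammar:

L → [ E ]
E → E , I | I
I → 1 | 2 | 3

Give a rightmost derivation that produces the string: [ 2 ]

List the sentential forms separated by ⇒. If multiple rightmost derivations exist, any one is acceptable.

L ⇒ [ E ] ⇒ [ I ] ⇒ [ 2 ]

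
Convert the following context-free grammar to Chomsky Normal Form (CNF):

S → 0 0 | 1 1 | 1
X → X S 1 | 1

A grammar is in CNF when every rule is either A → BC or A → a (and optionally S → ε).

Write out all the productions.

T0 → 0; T1 → 1; S → 1; X → 1; S → T0 T0; S → T1 T1; X → X X0; X0 → S T1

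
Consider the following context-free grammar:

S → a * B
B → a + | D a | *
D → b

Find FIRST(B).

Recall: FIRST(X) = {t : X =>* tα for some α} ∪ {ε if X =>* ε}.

We compute FIRST(B) using the standard algorithm.
FIRST(B) = {*, a, b}
FIRST(D) = {b}
FIRST(S) = {a}
Therefore, FIRST(B) = {*, a, b}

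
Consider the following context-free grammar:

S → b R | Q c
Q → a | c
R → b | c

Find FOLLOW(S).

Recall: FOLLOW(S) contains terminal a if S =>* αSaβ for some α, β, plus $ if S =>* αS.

We compute FOLLOW(S) using the standard algorithm.
FOLLOW(S) starts with {$}.
FIRST(Q) = {a, c}
FIRST(R) = {b, c}
FIRST(S) = {a, b, c}
FOLLOW(Q) = {c}
FOLLOW(R) = {$}
FOLLOW(S) = {$}
Therefore, FOLLOW(S) = {$}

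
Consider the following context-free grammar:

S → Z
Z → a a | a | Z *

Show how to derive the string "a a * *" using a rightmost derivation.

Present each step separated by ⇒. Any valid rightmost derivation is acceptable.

S ⇒ Z ⇒ Z * ⇒ Z * * ⇒ a a * *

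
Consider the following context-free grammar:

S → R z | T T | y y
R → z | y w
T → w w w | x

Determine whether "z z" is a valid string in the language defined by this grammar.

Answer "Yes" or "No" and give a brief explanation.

Yes - a valid derivation exists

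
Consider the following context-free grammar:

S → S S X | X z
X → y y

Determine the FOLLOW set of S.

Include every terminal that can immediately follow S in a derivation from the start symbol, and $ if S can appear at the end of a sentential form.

We compute FOLLOW(S) using the standard algorithm.
FOLLOW(S) starts with {$}.
FIRST(S) = {y}
FIRST(X) = {y}
FOLLOW(S) = {$, y}
FOLLOW(X) = {$, y, z}
Therefore, FOLLOW(S) = {$, y}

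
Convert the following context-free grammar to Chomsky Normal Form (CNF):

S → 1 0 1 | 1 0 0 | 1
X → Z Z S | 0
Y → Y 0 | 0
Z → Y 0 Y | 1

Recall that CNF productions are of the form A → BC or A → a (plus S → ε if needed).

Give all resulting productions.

T1 → 1; T0 → 0; S → 1; X → 0; Y → 0; Z → 1; S → T1 X0; X0 → T0 T1; S → T1 X1; X1 → T0 T0; X → Z X2; X2 → Z S; Y → Y T0; Z → Y X3; X3 → T0 Y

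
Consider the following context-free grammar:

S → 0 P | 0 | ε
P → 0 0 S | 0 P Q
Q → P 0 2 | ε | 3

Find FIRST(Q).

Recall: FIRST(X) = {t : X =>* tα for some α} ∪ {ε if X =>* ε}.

We compute FIRST(Q) using the standard algorithm.
FIRST(P) = {0}
FIRST(Q) = {0, 3, ε}
FIRST(S) = {0, ε}
Therefore, FIRST(Q) = {0, 3, ε}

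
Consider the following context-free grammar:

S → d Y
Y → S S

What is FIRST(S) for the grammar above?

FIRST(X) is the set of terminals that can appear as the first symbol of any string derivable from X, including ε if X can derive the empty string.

We compute FIRST(S) using the standard algorithm.
FIRST(S) = {d}
FIRST(Y) = {d}
Therefore, FIRST(S) = {d}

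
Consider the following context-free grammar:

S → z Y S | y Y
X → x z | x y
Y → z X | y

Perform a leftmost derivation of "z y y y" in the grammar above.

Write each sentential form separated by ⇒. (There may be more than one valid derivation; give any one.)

S ⇒ z Y S ⇒ z y S ⇒ z y y Y ⇒ z y y y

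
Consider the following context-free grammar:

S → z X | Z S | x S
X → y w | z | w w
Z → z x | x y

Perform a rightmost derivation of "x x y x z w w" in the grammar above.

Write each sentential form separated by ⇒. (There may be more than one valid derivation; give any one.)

S ⇒ x S ⇒ x Z S ⇒ x Z x S ⇒ x Z x z X ⇒ x Z x z w w ⇒ x x y x z w w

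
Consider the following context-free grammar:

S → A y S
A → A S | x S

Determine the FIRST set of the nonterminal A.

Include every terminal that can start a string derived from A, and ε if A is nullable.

We compute FIRST(A) using the standard algorithm.
FIRST(A) = {x}
FIRST(S) = {x}
Therefore, FIRST(A) = {x}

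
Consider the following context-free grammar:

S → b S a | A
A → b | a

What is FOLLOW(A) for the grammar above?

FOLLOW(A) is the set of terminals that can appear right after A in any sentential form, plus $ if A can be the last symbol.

We compute FOLLOW(A) using the standard algorithm.
FOLLOW(S) starts with {$}.
FIRST(A) = {a, b}
FIRST(S) = {a, b}
FOLLOW(A) = {$, a}
FOLLOW(S) = {$, a}
Therefore, FOLLOW(A) = {$, a}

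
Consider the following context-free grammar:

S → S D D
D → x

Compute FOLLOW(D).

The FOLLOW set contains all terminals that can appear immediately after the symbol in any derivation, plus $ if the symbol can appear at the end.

We compute FOLLOW(D) using the standard algorithm.
FOLLOW(S) starts with {$}.
FIRST(D) = {x}
FIRST(S) = {}
FOLLOW(D) = {$, x}
FOLLOW(S) = {$, x}
Therefore, FOLLOW(D) = {$, x}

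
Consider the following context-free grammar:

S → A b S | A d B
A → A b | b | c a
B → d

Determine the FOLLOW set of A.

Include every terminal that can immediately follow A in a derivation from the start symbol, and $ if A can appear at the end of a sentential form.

We compute FOLLOW(A) using the standard algorithm.
FOLLOW(S) starts with {$}.
FIRST(A) = {b, c}
FIRST(B) = {d}
FIRST(S) = {b, c}
FOLLOW(A) = {b, d}
FOLLOW(B) = {$}
FOLLOW(S) = {$}
Therefore, FOLLOW(A) = {b, d}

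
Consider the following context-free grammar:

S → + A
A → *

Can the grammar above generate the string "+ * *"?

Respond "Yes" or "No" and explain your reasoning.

No - no valid derivation exists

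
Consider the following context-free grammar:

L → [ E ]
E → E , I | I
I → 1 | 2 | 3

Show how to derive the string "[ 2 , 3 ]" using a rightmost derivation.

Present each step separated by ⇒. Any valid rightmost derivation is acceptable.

L ⇒ [ E ] ⇒ [ E , I ] ⇒ [ E , 3 ] ⇒ [ I , 3 ] ⇒ [ 2 , 3 ]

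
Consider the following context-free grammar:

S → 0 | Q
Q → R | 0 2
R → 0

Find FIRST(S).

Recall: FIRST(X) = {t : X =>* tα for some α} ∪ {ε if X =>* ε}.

We compute FIRST(S) using the standard algorithm.
FIRST(Q) = {0}
FIRST(R) = {0}
FIRST(S) = {0}
Therefore, FIRST(S) = {0}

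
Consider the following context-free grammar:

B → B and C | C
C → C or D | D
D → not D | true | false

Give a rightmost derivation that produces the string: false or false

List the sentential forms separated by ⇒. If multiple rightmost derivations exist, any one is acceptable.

B ⇒ C ⇒ C or D ⇒ C or false ⇒ D or false ⇒ false or false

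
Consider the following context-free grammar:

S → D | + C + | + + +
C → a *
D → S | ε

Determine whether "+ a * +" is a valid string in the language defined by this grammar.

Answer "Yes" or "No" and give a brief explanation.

Yes - a valid derivation exists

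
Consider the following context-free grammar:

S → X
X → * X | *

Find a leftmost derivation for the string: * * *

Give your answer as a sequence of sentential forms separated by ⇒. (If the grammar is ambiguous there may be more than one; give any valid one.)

S ⇒ X ⇒ * X ⇒ * * X ⇒ * * *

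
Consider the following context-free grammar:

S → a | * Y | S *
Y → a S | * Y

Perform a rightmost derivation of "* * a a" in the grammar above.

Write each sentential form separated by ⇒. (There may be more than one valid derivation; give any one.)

S ⇒ * Y ⇒ * * Y ⇒ * * a S ⇒ * * a a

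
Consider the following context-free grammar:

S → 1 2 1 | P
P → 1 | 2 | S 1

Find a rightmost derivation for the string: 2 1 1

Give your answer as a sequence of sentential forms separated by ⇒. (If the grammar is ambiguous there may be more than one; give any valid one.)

S ⇒ P ⇒ S 1 ⇒ P 1 ⇒ S 1 1 ⇒ P 1 1 ⇒ 2 1 1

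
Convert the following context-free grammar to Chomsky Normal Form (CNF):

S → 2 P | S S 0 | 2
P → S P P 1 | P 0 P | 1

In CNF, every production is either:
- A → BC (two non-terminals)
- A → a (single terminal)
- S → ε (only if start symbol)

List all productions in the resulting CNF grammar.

T2 → 2; T0 → 0; S → 2; T1 → 1; P → 1; S → T2 P; S → S X0; X0 → S T0; P → S X1; X1 → P X2; X2 → P T1; P → P X3; X3 → T0 P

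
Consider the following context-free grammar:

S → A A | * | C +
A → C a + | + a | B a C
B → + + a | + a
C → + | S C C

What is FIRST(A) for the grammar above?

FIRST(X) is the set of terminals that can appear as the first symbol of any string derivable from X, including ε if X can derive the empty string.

We compute FIRST(A) using the standard algorithm.
FIRST(A) = {*, +}
FIRST(B) = {+}
FIRST(C) = {*, +}
FIRST(S) = {*, +}
Therefore, FIRST(A) = {*, +}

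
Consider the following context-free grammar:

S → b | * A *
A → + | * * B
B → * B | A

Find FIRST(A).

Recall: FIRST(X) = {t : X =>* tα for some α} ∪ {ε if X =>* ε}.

We compute FIRST(A) using the standard algorithm.
FIRST(A) = {*, +}
FIRST(B) = {*, +}
FIRST(S) = {*, b}
Therefore, FIRST(A) = {*, +}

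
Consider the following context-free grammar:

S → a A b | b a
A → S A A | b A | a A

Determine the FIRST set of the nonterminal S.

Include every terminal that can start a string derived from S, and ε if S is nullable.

We compute FIRST(S) using the standard algorithm.
FIRST(A) = {a, b}
FIRST(S) = {a, b}
Therefore, FIRST(S) = {a, b}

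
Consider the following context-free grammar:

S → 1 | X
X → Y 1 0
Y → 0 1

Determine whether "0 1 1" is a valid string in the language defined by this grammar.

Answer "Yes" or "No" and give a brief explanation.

No - no valid derivation exists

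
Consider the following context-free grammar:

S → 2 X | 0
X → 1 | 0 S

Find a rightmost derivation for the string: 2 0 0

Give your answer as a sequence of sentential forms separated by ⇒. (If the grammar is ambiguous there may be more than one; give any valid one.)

S ⇒ 2 X ⇒ 2 0 S ⇒ 2 0 0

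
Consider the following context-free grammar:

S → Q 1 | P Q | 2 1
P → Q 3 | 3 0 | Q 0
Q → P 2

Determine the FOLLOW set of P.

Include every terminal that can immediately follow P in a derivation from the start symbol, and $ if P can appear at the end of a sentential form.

We compute FOLLOW(P) using the standard algorithm.
FOLLOW(S) starts with {$}.
FIRST(P) = {3}
FIRST(Q) = {3}
FIRST(S) = {2, 3}
FOLLOW(P) = {2, 3}
FOLLOW(Q) = {$, 0, 1, 3}
FOLLOW(S) = {$}
Therefore, FOLLOW(P) = {2, 3}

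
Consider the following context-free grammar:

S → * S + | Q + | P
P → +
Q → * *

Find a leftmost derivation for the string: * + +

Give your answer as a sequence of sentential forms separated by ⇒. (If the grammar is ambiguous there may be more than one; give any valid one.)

S ⇒ * S + ⇒ * P + ⇒ * + +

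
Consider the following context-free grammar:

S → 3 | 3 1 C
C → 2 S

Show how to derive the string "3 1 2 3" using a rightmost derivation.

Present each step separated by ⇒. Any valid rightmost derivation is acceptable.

S ⇒ 3 1 C ⇒ 3 1 2 S ⇒ 3 1 2 3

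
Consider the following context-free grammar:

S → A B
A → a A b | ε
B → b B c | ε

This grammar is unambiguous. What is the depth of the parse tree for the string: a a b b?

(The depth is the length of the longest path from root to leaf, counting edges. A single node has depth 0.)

4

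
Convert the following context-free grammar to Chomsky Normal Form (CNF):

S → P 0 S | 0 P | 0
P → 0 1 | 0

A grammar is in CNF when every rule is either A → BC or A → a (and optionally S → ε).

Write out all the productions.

T0 → 0; S → 0; T1 → 1; P → 0; S → P X0; X0 → T0 S; S → T0 P; P → T0 T1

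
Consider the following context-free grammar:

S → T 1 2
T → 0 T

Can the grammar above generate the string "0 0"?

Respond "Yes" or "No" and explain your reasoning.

No - no valid derivation exists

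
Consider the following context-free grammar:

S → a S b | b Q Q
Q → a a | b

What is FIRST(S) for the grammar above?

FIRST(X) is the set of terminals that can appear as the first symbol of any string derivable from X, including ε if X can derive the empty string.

We compute FIRST(S) using the standard algorithm.
FIRST(Q) = {a, b}
FIRST(S) = {a, b}
Therefore, FIRST(S) = {a, b}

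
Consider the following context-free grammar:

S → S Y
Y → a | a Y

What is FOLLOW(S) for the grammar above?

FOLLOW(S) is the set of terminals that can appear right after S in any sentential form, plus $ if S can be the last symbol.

We compute FOLLOW(S) using the standard algorithm.
FOLLOW(S) starts with {$}.
FIRST(S) = {}
FIRST(Y) = {a}
FOLLOW(S) = {$, a}
FOLLOW(Y) = {$, a}
Therefore, FOLLOW(S) = {$, a}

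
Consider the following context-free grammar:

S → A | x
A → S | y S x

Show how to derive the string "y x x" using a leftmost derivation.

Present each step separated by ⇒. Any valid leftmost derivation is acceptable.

S ⇒ A ⇒ y S x ⇒ y x x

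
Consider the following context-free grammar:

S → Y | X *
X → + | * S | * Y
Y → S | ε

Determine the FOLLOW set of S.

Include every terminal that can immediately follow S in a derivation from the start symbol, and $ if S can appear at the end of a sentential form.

We compute FOLLOW(S) using the standard algorithm.
FOLLOW(S) starts with {$}.
FIRST(S) = {*, +, ε}
FIRST(X) = {*, +}
FIRST(Y) = {*, +, ε}
FOLLOW(S) = {$, *}
FOLLOW(X) = {*}
FOLLOW(Y) = {$, *}
Therefore, FOLLOW(S) = {$, *}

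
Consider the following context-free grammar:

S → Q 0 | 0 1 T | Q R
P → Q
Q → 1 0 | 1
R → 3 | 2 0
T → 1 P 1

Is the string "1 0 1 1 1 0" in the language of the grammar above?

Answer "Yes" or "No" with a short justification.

No - no valid derivation exists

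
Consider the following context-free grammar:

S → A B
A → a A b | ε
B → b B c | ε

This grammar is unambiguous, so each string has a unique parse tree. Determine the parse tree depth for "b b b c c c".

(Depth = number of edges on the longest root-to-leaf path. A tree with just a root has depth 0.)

5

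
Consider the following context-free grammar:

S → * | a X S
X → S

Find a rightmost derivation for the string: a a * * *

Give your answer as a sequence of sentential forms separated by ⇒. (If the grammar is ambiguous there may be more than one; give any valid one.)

S ⇒ a X S ⇒ a X * ⇒ a S * ⇒ a a X S * ⇒ a a X * * ⇒ a a S * * ⇒ a a * * *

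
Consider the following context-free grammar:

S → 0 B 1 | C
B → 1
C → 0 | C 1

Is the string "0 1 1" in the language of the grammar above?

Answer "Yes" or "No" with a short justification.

Yes - a valid derivation exists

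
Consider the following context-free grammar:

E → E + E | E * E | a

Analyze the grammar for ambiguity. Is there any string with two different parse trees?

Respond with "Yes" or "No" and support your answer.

Yes - the string 'a + a * a + a' has two distinct parse trees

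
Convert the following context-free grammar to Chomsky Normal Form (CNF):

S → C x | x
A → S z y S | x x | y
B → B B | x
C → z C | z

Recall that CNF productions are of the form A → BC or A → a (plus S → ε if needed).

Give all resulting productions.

TX → x; S → x; TZ → z; TY → y; A → y; B → x; C → z; S → C TX; A → S X0; X0 → TZ X1; X1 → TY S; A → TX TX; B → B B; C → TZ C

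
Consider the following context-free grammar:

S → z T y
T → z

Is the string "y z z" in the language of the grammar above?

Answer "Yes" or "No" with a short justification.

No - no valid derivation exists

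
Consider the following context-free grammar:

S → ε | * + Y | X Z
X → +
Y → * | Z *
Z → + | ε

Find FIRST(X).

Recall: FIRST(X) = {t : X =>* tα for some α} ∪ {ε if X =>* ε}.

We compute FIRST(X) using the standard algorithm.
FIRST(S) = {*, +, ε}
FIRST(X) = {+}
FIRST(Y) = {*, +}
FIRST(Z) = {+, ε}
Therefore, FIRST(X) = {+}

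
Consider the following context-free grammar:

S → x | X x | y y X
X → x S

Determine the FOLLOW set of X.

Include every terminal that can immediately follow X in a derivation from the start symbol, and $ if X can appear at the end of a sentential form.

We compute FOLLOW(X) using the standard algorithm.
FOLLOW(S) starts with {$}.
FIRST(S) = {x, y}
FIRST(X) = {x}
FOLLOW(S) = {$, x}
FOLLOW(X) = {$, x}
Therefore, FOLLOW(X) = {$, x}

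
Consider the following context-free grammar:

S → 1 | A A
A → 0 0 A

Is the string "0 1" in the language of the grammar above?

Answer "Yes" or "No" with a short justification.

No - no valid derivation exists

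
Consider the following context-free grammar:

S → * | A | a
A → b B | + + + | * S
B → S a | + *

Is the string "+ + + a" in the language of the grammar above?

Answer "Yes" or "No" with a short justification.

No - no valid derivation exists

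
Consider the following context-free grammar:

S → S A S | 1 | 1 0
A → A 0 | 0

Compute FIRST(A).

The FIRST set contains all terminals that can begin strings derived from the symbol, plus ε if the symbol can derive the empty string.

We compute FIRST(A) using the standard algorithm.
FIRST(A) = {0}
FIRST(S) = {1}
Therefore, FIRST(A) = {0}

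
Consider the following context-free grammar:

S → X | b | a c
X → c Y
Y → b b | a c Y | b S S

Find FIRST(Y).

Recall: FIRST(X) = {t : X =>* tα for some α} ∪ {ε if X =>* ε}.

We compute FIRST(Y) using the standard algorithm.
FIRST(S) = {a, b, c}
FIRST(X) = {c}
FIRST(Y) = {a, b}
Therefore, FIRST(Y) = {a, b}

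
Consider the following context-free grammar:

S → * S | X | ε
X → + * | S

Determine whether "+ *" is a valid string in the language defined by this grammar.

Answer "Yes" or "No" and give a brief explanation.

Yes - a valid derivation exists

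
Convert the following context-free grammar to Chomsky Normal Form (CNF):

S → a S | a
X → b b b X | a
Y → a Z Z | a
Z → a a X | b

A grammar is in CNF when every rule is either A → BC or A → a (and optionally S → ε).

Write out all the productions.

TA → a; S → a; TB → b; X → a; Y → a; Z → b; S → TA S; X → TB X0; X0 → TB X1; X1 → TB X; Y → TA X2; X2 → Z Z; Z → TA X3; X3 → TA X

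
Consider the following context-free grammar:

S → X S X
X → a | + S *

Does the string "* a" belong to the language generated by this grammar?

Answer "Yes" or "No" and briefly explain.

No - no valid derivation exists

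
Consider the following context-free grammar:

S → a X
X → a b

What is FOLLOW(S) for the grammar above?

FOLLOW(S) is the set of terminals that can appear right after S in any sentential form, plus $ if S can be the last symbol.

We compute FOLLOW(S) using the standard algorithm.
FOLLOW(S) starts with {$}.
FIRST(S) = {a}
FIRST(X) = {a}
FOLLOW(S) = {$}
FOLLOW(X) = {$}
Therefore, FOLLOW(S) = {$}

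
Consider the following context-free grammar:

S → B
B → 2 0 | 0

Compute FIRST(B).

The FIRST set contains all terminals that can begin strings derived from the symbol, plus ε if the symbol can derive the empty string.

We compute FIRST(B) using the standard algorithm.
FIRST(B) = {0, 2}
FIRST(S) = {0, 2}
Therefore, FIRST(B) = {0, 2}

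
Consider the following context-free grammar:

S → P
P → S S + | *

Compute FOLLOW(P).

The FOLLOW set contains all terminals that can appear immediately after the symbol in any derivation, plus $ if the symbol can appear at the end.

We compute FOLLOW(P) using the standard algorithm.
FOLLOW(S) starts with {$}.
FIRST(P) = {*}
FIRST(S) = {*}
FOLLOW(P) = {$, *, +}
FOLLOW(S) = {$, *, +}
Therefore, FOLLOW(P) = {$, *, +}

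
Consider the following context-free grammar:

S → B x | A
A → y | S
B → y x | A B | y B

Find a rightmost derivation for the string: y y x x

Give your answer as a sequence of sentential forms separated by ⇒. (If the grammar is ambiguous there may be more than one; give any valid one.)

S ⇒ B x ⇒ y B x ⇒ y y x x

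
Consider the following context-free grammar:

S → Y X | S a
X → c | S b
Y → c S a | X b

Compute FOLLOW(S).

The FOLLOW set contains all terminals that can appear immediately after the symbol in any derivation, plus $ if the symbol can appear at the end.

We compute FOLLOW(S) using the standard algorithm.
FOLLOW(S) starts with {$}.
FIRST(S) = {c}
FIRST(X) = {c}
FIRST(Y) = {c}
FOLLOW(S) = {$, a, b}
FOLLOW(X) = {$, a, b}
FOLLOW(Y) = {c}
Therefore, FOLLOW(S) = {$, a, b}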